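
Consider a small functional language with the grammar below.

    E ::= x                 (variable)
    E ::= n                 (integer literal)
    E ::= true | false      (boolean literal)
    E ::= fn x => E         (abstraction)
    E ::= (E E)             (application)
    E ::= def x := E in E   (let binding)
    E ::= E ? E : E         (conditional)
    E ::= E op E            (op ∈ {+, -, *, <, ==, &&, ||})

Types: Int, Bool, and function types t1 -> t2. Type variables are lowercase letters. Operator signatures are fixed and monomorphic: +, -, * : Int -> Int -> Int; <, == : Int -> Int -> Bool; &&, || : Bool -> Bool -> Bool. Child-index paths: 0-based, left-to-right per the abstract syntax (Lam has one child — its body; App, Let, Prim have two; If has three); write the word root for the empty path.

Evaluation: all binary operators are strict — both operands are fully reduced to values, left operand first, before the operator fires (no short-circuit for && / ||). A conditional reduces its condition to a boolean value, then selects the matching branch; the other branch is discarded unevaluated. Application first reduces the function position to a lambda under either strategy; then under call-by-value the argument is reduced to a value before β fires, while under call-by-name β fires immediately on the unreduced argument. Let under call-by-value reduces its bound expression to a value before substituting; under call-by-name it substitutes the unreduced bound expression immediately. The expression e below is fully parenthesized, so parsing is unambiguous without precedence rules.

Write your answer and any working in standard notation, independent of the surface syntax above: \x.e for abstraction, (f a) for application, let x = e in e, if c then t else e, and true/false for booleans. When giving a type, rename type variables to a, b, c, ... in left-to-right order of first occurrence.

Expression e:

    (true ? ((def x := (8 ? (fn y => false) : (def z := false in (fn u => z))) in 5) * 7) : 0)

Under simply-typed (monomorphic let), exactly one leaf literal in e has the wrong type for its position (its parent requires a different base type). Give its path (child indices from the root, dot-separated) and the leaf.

Derivation:
  unify Bool ~ Bool
  unify Int ~ Bool
  FAIL: mismatch Int ~ Bool

Answer: 1.0.0.0 : 8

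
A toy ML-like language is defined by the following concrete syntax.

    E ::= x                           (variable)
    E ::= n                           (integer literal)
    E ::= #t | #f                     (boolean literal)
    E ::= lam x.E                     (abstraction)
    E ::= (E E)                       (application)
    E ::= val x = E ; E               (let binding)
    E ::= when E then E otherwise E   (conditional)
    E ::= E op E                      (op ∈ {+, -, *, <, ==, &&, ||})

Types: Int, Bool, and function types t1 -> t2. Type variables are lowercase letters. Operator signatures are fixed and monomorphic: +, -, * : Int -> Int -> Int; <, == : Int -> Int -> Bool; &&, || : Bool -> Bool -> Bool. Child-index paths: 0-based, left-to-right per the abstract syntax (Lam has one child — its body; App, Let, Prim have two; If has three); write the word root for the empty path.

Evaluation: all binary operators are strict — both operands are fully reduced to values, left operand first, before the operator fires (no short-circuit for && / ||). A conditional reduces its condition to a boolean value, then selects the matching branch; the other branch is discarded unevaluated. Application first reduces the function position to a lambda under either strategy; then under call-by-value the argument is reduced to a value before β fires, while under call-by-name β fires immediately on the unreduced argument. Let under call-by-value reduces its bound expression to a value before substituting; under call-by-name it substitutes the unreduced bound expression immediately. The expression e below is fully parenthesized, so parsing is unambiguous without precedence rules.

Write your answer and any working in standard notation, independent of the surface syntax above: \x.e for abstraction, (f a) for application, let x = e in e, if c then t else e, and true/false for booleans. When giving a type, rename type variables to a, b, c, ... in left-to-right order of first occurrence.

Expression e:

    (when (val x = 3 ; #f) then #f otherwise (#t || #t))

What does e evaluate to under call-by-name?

Answer: true

Trace:
step 0: (if (let x = 3 in false) then false else (true || true))
step 1: [let@0] (if false then false else (true || true))
step 2: [if@root] (true || true)
step 3: [delta@root] true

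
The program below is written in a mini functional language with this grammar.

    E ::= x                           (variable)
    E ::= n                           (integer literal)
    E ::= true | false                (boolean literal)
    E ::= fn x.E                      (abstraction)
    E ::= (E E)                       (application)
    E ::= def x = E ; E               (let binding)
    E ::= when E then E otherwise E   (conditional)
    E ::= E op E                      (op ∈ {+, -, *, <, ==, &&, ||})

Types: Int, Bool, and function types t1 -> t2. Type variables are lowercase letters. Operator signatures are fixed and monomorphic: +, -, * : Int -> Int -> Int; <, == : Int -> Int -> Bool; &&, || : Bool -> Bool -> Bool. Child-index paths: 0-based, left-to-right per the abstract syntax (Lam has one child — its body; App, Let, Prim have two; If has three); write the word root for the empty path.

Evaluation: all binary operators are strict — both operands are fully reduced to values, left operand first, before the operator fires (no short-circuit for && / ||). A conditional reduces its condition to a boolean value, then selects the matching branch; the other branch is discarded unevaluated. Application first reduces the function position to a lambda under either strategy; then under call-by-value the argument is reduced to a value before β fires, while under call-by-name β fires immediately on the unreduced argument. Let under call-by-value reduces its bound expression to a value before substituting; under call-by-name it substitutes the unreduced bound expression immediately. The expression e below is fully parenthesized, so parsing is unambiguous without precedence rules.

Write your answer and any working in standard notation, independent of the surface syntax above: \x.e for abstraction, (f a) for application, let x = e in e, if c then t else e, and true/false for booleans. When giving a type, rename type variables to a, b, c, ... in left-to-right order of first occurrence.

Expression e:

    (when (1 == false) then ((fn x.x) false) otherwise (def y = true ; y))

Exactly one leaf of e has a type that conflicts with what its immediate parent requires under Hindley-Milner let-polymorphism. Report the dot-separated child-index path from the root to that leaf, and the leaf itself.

Working:
  unify Int ~ Int
  unify Bool ~ Int
  FAIL: mismatch Bool ~ Int

Answer: 0.1 : false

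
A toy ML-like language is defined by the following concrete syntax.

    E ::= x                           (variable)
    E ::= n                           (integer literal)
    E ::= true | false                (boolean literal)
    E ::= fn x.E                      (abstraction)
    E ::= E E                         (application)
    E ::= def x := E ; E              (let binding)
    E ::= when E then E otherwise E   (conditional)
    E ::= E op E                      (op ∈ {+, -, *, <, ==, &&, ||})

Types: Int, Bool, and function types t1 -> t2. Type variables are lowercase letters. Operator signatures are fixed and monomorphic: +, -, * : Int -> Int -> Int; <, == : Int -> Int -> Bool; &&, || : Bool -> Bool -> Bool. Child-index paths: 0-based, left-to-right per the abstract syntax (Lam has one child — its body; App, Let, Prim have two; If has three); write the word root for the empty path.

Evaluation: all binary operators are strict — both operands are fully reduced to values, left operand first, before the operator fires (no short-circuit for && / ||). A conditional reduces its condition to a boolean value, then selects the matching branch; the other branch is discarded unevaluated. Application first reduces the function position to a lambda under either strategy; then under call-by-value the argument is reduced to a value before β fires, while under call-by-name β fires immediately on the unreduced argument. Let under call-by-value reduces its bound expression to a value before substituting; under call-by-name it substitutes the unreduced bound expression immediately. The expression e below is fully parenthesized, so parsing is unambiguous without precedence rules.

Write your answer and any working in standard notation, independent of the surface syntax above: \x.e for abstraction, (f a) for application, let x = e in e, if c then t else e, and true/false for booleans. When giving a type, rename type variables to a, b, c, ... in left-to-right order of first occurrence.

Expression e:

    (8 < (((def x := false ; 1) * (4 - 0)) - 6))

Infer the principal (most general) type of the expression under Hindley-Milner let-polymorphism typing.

Trace:
  unify Int ~ Int
let x : Bool
  unify Int ~ Int
  unify Int ~ Int
  unify Int ~ Int
  unify Int ~ Int
  unify Int ~ Int
  unify Int ~ Int
  unify Int ~ Int

Answer: Bool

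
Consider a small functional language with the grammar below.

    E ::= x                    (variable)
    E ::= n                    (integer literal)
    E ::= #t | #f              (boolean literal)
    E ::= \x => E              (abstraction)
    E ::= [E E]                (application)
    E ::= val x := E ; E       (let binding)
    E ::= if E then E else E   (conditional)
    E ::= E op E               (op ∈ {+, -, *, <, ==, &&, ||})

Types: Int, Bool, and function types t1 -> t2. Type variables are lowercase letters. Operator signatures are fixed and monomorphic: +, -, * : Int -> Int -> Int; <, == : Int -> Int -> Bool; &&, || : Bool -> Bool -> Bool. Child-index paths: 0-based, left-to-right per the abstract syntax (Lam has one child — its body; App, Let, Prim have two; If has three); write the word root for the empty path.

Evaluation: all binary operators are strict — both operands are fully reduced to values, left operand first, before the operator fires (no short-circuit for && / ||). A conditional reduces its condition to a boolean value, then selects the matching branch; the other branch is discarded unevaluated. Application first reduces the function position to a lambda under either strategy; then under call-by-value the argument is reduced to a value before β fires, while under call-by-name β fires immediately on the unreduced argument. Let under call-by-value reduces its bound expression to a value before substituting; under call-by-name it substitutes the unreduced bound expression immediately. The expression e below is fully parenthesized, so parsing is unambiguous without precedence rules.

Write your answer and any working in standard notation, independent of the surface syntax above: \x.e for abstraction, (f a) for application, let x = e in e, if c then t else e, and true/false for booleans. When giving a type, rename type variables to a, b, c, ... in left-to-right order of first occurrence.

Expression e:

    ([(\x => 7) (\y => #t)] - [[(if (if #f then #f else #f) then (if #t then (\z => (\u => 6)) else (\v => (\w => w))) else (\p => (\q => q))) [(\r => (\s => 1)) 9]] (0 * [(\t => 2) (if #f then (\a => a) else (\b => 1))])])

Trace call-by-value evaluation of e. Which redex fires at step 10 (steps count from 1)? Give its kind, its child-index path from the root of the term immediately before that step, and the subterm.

Answer: delta at root : (7 - 0)

Derivation:
step 0: (((\x.7) (\y.true)) - (((if (if false then false else false) then (if true then (\z.(\u.6)) else (\v.(\w.w))) else (\p.(\q.q))) ((\r.(\s.1)) 9)) (0 * ((\t.2) (if false then (\a.a) else (\b.1))))))
step 1: [beta@0] (7 - (((if (if false then false else false) then (if true then (\z.(\u.6)) else (\v.(\w.w))) else (\p.(\q.q))) ((\r.(\s.1)) 9)) (0 * ((\t.2) (if false then (\a.a) else (\b.1))))))
step 2: [if@1.0.0.0] (7 - (((if false then (if true then (\z.(\u.6)) else (\v.(\w.w))) else (\p.(\q.q))) ((\r.(\s.1)) 9)) (0 * ((\t.2) (if false then (\a.a) else (\b.1))))))
step 3: [if@1.0.0] (7 - (((\p.(\q.q)) ((\r.(\s.1)) 9)) (0 * ((\t.2) (if false then (\a.a) else (\b.1))))))
step 4: [beta@1.0.1] (7 - (((\p.(\q.q)) (\s.1)) (0 * ((\t.2) (if false then (\a.a) else (\b.1))))))
step 5: [beta@1.0] (7 - ((\q.q) (0 * ((\t.2) (if false then (\a.a) else (\b.1))))))
step 6: [if@1.1.1.1] (7 - ((\q.q) (0 * ((\t.2) (\b.1)))))
step 7: [beta@1.1.1] (7 - ((\q.q) (0 * 2)))
step 8: [delta@1.1] (7 - ((\q.q) 0))
step 9: [beta@1] (7 - 0)
step 10: [delta@root] 7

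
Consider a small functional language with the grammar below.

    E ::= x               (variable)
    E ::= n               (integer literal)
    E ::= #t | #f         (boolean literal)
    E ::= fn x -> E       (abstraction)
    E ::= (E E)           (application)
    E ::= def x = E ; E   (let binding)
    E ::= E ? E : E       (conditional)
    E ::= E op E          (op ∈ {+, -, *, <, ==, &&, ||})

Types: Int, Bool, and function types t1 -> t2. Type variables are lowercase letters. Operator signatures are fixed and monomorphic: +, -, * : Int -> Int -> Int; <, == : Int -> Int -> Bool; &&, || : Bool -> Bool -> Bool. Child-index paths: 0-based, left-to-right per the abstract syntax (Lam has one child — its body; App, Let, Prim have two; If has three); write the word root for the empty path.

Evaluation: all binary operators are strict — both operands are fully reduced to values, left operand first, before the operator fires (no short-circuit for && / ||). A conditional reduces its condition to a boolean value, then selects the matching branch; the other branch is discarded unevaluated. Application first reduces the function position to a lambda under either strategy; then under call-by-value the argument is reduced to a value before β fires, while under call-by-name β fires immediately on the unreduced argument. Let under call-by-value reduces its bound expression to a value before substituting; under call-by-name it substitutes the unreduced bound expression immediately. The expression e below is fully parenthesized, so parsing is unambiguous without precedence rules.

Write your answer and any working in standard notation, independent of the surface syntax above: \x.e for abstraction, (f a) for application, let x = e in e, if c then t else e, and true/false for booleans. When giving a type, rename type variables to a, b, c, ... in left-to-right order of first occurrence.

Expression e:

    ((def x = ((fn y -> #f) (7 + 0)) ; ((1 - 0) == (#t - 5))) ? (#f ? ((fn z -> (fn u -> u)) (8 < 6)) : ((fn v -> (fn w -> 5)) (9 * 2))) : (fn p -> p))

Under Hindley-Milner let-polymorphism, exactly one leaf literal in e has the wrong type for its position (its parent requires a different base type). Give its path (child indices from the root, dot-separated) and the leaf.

Answer: 0.1.1.0 : true

Derivation:
\y._ : a -> Bool
  unify Int ~ Int
  unify Int ~ Int
  unify a -> Bool ~ Int -> b
  unify a ~ Int
  unify Bool ~ b
_ _ : Bool
let x : Bool
  unify Int ~ Int
  unify Int ~ Int
  unify Int ~ Int
  unify Bool ~ Int
  FAIL: mismatch Bool ~ Int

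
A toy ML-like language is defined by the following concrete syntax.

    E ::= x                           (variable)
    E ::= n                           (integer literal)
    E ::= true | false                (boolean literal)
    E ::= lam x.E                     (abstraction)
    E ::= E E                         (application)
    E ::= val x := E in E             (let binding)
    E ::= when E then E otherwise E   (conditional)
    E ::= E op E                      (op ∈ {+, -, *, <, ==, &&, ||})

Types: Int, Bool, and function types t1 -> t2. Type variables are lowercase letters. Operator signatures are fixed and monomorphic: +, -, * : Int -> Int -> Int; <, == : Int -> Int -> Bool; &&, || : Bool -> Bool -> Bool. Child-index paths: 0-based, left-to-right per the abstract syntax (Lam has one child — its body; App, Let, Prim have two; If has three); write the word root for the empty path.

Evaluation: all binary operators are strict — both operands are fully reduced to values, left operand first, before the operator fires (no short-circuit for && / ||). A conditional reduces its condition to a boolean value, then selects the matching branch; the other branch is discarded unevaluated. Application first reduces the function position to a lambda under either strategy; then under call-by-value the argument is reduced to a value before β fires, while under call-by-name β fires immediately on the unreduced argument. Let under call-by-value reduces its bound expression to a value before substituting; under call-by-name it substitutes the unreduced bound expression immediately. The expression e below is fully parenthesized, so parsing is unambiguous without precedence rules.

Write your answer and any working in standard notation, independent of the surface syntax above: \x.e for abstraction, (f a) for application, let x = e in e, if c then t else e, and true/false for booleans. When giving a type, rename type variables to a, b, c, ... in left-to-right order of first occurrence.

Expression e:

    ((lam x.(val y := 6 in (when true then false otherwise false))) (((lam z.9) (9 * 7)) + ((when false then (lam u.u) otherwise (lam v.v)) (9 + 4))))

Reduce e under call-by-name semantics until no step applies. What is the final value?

Answer: false

Working:
step 0: ((\x.(let y = 6 in (if true then false else false))) (((\z.9) (9 * 7)) + ((if false then (\u.u) else (\v.v)) (9 + 4))))
step 1: [beta@root] (let y = 6 in (if true then false else false))
step 2: [let@root] (if true then false else false)
step 3: [if@root] false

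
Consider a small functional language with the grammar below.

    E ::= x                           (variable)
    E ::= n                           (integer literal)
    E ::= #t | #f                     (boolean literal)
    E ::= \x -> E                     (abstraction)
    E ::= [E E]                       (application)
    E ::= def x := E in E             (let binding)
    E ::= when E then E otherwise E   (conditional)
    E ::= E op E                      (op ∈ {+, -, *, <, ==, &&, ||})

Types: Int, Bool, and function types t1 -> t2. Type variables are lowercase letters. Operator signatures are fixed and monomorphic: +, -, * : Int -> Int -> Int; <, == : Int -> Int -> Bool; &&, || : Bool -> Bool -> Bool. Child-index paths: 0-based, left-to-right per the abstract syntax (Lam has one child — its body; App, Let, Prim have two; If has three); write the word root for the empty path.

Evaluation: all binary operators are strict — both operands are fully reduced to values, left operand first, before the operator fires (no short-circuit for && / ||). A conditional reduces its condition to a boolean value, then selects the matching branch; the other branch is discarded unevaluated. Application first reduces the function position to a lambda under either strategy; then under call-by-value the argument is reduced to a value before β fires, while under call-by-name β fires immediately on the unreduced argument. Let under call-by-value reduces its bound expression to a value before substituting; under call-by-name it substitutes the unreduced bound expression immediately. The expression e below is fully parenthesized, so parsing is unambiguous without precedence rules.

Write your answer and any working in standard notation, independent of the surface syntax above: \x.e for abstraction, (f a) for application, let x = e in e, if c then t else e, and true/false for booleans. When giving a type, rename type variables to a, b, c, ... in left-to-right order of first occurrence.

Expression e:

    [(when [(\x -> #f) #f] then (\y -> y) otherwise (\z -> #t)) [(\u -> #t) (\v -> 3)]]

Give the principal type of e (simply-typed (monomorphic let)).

Answer: Bool

Trace:
\x._ : a -> Bool
  unify a -> Bool ~ Bool -> b
  unify a ~ Bool
  unify Bool ~ b
_ _ : Bool
  unify Bool ~ Bool
y : c
\y._ : c -> c
\z._ : d -> Bool
  unify c -> c ~ d -> Bool
  unify c ~ d
  unify d ~ Bool
\u._ : e -> Bool
\v._ : f -> Int
  unify e -> Bool ~ (f -> Int) -> g
  unify e ~ f -> Int
  unify Bool ~ g
_ _ : Bool
  unify Bool -> Bool ~ Bool -> h
  unify Bool ~ Bool
  unify Bool ~ h
_ _ : Bool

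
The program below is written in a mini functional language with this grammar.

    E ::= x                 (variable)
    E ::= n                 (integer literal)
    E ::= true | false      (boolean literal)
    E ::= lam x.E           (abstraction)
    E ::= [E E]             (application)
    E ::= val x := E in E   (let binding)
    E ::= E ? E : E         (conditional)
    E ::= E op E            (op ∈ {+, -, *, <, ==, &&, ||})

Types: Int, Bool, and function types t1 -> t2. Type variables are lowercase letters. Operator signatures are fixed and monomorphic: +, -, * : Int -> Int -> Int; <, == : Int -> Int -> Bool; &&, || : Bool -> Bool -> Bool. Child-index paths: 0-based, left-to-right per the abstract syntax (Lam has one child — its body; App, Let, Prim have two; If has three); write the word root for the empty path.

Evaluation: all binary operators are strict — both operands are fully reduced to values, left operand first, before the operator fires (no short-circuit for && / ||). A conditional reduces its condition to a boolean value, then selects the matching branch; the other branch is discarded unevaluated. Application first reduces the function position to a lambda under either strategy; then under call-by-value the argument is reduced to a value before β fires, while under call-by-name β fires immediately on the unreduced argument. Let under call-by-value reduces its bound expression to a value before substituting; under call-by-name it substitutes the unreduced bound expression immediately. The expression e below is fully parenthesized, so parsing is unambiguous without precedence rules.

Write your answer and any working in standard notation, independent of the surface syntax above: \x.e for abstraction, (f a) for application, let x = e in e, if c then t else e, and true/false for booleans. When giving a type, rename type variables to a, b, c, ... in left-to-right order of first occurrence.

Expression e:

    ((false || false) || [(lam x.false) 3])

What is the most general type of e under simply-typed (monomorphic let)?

Working:
  unify Bool ~ Bool
  unify Bool ~ Bool
  unify Bool ~ Bool
\x._ : a -> Bool
  unify a -> Bool ~ Int -> b
  unify a ~ Int
  unify Bool ~ b
_ _ : Bool
  unify Bool ~ Bool

Answer: Bool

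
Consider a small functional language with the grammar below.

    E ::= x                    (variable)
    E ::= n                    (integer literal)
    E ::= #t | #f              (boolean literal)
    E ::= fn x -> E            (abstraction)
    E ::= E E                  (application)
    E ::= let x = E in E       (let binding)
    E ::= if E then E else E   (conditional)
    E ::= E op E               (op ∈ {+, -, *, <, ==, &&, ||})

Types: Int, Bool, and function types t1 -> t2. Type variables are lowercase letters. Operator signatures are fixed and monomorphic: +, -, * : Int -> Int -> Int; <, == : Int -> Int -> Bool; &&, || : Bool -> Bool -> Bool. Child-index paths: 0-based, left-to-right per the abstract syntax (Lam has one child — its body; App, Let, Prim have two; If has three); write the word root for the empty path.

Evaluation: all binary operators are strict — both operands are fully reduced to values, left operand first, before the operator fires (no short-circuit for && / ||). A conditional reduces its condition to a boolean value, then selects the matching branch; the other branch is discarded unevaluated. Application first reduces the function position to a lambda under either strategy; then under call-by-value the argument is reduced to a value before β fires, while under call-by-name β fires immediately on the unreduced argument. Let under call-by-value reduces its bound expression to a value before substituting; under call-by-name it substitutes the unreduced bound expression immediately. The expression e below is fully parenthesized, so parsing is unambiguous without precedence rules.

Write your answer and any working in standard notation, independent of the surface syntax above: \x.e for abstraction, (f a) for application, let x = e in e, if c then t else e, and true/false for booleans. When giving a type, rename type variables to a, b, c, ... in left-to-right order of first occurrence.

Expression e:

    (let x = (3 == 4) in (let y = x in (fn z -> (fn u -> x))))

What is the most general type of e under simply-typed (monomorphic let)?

Trace:
  unify Int ~ Int
  unify Int ~ Int
let x : Bool
x : Bool
let y : Bool
x : Bool
\u._ : b -> Bool
\z._ : a -> b -> Bool

Answer: a -> b -> Bool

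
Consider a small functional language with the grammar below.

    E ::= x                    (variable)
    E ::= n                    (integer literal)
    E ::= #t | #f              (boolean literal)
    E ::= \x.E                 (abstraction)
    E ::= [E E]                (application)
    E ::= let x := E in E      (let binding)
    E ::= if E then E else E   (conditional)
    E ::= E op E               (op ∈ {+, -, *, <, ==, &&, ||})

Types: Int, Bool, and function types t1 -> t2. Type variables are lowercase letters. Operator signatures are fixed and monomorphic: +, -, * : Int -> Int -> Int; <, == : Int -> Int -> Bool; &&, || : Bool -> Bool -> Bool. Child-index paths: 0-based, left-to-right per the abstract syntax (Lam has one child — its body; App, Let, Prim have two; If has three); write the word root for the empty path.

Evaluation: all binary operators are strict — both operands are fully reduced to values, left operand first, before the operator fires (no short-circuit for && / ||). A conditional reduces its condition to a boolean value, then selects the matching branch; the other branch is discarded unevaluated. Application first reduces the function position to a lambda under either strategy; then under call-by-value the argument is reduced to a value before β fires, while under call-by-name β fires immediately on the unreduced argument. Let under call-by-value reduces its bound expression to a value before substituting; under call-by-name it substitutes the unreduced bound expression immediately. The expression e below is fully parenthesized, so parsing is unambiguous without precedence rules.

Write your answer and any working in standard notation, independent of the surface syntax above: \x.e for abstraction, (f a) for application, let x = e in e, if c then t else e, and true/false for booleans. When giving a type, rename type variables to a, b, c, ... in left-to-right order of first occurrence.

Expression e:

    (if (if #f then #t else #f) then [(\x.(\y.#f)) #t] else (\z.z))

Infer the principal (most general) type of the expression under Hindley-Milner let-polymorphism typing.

Working:
  unify Bool ~ Bool
  unify Bool ~ Bool
  unify Bool ~ Bool
\y._ : b -> Bool
\x._ : a -> b -> Bool
  unify a -> b -> Bool ~ Bool -> c
  unify a ~ Bool
  unify b -> Bool ~ c
_ _ : b -> Bool
z : d
\z._ : d -> d
  unify b -> Bool ~ d -> d
  unify b ~ d
  unify Bool ~ d

Answer: Bool -> Bool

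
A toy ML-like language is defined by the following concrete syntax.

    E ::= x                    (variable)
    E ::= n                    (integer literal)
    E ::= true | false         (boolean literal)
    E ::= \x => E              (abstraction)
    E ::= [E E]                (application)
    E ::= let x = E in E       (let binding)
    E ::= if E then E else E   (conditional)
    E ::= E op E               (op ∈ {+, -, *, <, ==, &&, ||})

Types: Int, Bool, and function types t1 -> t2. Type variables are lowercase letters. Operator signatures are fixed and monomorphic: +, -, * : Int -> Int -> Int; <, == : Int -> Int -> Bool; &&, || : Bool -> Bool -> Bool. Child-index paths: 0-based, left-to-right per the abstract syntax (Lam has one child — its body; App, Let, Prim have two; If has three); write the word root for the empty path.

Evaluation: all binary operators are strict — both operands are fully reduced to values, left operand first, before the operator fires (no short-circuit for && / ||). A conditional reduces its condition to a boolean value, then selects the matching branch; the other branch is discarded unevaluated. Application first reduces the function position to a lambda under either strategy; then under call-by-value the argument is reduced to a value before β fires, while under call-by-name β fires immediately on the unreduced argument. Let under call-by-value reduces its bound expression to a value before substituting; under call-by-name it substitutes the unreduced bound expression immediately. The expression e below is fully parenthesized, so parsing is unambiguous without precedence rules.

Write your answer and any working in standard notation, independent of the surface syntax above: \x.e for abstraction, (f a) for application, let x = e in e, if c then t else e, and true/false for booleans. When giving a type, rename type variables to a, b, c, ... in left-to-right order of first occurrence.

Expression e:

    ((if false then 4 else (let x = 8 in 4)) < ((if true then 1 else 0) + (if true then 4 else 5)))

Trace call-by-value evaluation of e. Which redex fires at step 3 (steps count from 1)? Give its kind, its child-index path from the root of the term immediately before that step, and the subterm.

Answer: if at 1.0 : (if true then 1 else 0)

Working:
step 0: ((if false then 4 else (let x = 8 in 4)) < ((if true then 1 else 0) + (if true then 4 else 5)))
step 1: [if@0] ((let x = 8 in 4) < ((if true then 1 else 0) + (if true then 4 else 5)))
step 2: [let@0] (4 < ((if true then 1 else 0) + (if true then 4 else 5)))
step 3: [if@1.0] (4 < (1 + (if true then 4 else 5)))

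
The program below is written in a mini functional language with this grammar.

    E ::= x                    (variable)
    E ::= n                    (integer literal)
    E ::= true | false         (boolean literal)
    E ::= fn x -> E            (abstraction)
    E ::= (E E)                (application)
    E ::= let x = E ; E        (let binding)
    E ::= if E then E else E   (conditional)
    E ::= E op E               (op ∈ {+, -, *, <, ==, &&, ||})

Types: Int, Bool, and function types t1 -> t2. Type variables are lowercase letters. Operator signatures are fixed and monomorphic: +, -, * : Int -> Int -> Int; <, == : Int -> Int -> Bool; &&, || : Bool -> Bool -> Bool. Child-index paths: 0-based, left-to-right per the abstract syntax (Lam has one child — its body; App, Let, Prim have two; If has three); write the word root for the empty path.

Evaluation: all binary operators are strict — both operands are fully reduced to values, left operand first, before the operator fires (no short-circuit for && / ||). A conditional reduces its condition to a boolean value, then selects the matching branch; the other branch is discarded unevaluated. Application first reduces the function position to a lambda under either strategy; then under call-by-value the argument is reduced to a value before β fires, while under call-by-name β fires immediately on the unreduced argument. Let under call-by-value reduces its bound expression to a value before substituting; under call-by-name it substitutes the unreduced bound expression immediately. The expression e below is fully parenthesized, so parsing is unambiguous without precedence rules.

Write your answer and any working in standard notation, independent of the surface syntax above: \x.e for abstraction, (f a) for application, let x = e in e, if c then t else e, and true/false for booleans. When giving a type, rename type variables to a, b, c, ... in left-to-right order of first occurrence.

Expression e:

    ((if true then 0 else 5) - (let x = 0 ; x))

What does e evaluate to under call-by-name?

Working:
step 0: ((if true then 0 else 5) - (let x = 0 in x))
step 1: [if@0] (0 - (let x = 0 in x))
step 2: [let@1] (0 - 0)
step 3: [delta@root] 0

Answer: 0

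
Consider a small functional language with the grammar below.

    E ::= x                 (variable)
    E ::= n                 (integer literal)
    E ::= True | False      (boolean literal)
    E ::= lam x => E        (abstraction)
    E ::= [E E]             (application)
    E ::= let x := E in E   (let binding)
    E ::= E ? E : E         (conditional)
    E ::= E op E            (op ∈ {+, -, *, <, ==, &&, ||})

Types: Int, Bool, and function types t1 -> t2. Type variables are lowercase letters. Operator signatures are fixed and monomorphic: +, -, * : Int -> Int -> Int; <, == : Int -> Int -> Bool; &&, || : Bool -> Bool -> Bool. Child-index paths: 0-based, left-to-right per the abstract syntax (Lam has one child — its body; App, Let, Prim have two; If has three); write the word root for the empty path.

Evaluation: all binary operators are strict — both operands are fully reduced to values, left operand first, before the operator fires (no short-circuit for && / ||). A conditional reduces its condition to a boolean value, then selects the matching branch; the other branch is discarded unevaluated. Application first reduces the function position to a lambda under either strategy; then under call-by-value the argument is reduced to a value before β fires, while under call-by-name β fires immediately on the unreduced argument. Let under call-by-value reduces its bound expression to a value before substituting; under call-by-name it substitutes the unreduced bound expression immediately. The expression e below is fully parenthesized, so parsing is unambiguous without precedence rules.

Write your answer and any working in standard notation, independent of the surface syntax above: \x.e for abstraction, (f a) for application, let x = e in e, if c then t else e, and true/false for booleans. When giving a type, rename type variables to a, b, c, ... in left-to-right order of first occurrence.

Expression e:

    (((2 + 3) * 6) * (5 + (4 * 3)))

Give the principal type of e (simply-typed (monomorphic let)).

Derivation:
  unify Int ~ Int
  unify Int ~ Int
  unify Int ~ Int
  unify Int ~ Int
  unify Int ~ Int
  unify Int ~ Int
  unify Int ~ Int
  unify Int ~ Int
  unify Int ~ Int
  unify Int ~ Int

Answer: Int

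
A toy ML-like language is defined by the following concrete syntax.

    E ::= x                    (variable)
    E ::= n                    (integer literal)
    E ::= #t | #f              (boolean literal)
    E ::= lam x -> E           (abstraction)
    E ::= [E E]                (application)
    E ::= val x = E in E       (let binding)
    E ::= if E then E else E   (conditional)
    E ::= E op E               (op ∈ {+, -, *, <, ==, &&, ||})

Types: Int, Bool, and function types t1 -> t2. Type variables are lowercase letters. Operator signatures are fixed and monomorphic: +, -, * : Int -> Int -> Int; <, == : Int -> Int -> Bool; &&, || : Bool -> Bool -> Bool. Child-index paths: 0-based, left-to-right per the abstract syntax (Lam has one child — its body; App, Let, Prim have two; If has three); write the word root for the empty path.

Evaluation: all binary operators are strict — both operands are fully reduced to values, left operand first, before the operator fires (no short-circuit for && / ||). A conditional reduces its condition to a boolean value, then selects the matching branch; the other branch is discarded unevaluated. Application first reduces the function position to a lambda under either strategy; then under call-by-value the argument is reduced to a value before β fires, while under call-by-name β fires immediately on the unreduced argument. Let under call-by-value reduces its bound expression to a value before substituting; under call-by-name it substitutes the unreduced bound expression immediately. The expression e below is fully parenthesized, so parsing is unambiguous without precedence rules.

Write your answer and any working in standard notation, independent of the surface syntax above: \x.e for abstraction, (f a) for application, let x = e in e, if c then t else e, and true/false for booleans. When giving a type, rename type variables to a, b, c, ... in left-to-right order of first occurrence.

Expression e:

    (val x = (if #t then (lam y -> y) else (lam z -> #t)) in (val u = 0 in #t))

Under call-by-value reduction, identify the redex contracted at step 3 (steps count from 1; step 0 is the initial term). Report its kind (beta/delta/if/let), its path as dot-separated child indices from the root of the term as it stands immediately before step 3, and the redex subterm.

Derivation:
step 0: (let x = (if true then (\y.y) else (\z.true)) in (let u = 0 in true))
step 1: [if@0] (let x = (\y.y) in (let u = 0 in true))
step 2: [let@root] (let u = 0 in true)
step 3: [let@root] true

Answer: let at root : (let u = 0 in true)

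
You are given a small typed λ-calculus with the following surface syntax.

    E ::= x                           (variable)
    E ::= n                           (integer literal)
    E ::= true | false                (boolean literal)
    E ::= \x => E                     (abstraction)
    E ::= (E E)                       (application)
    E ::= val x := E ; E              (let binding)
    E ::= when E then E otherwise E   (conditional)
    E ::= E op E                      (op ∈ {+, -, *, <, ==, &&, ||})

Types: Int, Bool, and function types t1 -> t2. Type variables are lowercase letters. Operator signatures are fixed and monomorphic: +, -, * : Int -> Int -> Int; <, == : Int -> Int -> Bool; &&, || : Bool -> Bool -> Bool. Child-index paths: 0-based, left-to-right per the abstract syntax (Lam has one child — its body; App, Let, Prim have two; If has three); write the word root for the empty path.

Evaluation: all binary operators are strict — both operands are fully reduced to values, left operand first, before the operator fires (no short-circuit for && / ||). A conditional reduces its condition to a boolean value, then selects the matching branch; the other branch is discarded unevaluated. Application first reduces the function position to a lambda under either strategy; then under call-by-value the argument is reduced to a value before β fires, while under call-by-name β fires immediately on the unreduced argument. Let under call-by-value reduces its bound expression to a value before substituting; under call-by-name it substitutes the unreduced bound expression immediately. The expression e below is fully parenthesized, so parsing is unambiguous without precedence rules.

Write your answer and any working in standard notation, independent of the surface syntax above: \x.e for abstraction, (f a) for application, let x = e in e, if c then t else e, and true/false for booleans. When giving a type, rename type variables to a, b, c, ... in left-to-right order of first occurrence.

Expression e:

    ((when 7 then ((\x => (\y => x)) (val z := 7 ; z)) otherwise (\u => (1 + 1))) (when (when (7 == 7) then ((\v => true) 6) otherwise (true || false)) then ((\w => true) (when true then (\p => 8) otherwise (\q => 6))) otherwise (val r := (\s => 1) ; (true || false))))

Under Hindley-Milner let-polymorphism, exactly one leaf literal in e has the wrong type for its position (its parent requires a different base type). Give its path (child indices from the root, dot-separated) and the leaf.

Answer: 0.0 : 7

Trace:
  unify Int ~ Bool
  FAIL: mismatch Int ~ Bool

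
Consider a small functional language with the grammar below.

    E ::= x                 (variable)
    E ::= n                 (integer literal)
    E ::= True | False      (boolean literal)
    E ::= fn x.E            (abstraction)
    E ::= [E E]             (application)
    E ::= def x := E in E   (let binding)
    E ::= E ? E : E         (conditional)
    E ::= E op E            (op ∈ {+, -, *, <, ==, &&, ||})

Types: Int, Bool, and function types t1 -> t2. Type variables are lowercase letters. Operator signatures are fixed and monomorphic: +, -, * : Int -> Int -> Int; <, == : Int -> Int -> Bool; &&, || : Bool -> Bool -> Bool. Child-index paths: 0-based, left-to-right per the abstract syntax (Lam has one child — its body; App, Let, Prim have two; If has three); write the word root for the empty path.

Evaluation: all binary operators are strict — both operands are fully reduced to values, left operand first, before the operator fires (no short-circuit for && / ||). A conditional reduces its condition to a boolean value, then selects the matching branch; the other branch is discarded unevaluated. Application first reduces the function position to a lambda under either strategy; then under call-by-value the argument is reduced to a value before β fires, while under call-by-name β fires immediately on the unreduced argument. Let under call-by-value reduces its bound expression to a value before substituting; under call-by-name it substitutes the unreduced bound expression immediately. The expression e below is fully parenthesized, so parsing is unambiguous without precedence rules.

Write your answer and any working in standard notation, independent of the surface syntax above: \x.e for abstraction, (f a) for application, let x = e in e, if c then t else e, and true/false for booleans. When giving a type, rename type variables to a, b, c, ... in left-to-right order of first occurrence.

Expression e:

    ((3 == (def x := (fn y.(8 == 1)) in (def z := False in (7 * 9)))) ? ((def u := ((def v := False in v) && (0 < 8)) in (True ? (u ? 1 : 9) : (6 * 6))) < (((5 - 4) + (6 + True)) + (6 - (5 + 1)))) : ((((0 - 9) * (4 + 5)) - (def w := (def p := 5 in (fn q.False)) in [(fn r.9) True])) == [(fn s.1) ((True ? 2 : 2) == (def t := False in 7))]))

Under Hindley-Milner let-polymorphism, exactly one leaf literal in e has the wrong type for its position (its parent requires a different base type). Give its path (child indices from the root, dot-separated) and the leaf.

Answer: 1.1.0.1.1 : true

Working:
  unify Int ~ Int
  unify Int ~ Int
  unify Int ~ Int
\y._ : a -> Bool
let x : forall. a -> Bool
let z : Bool
  unify Int ~ Int
  unify Int ~ Int
  unify Int ~ Int
  unify Bool ~ Bool
let v : Bool
v : Bool
  unify Bool ~ Bool
  unify Int ~ Int
  unify Int ~ Int
  unify Bool ~ Bool
let u : Bool
  unify Bool ~ Bool
u : Bool
  unify Bool ~ Bool
  unify Int ~ Int
  unify Int ~ Int
  unify Int ~ Int
  unify Int ~ Int
  unify Int ~ Int
  unify Int ~ Int
  unify Int ~ Int
  unify Int ~ Int
  unify Int ~ Int
  unify Bool ~ Int
  FAIL: mismatch Bool ~ Int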